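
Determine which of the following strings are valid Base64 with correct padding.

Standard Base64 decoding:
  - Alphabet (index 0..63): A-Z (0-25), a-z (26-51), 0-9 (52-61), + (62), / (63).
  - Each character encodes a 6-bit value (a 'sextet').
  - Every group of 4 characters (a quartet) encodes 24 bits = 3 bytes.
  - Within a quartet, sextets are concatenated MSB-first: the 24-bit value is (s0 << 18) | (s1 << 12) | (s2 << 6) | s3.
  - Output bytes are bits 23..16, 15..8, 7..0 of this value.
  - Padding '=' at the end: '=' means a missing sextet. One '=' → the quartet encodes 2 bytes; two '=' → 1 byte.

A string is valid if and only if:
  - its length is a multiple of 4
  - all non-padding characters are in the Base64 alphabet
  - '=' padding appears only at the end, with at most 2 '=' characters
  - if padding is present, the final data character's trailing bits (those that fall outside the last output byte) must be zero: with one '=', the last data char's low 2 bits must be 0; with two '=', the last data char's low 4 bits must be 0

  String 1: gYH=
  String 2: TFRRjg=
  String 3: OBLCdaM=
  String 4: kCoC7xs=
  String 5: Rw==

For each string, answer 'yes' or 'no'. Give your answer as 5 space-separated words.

Answer: no no yes yes yes

Derivation:
String 1: 'gYH=' → invalid (bad trailing bits)
String 2: 'TFRRjg=' → invalid (len=7 not mult of 4)
String 3: 'OBLCdaM=' → valid
String 4: 'kCoC7xs=' → valid
String 5: 'Rw==' → valid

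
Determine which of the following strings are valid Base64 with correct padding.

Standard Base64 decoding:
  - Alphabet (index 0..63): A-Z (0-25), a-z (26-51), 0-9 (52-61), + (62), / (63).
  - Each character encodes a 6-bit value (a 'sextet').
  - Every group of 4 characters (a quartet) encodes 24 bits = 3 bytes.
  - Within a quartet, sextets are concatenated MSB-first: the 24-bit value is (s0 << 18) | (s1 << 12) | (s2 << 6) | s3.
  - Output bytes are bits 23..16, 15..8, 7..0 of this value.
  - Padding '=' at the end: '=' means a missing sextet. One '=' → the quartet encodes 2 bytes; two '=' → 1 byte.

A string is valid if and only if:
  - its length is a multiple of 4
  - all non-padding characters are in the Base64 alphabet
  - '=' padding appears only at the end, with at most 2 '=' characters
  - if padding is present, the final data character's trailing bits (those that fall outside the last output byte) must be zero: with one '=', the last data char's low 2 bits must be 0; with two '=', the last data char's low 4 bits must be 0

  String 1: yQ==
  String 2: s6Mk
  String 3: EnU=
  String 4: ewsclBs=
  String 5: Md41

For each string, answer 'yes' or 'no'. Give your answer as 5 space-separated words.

Answer: yes yes yes yes yes

Derivation:
String 1: 'yQ==' → valid
String 2: 's6Mk' → valid
String 3: 'EnU=' → valid
String 4: 'ewsclBs=' → valid
String 5: 'Md41' → valid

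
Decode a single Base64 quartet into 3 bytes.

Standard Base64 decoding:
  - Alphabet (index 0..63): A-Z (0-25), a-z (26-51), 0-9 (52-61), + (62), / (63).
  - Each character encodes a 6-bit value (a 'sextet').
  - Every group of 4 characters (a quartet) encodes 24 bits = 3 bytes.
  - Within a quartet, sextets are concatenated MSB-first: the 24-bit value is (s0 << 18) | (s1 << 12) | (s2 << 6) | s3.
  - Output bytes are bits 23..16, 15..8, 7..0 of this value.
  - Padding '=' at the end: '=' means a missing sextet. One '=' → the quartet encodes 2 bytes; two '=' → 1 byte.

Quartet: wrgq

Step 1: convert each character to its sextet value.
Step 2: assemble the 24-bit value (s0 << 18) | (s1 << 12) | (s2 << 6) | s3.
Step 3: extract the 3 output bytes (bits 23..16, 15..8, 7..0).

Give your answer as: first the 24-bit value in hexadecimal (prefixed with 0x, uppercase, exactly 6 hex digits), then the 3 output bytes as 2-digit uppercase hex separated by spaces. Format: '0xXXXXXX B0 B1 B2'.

Answer: 0xC2B82A C2 B8 2A

Derivation:
Sextets: w=48, r=43, g=32, q=42
24-bit: (48<<18) | (43<<12) | (32<<6) | 42
      = 0xC00000 | 0x02B000 | 0x000800 | 0x00002A
      = 0xC2B82A
Bytes: (v>>16)&0xFF=C2, (v>>8)&0xFF=B8, v&0xFF=2A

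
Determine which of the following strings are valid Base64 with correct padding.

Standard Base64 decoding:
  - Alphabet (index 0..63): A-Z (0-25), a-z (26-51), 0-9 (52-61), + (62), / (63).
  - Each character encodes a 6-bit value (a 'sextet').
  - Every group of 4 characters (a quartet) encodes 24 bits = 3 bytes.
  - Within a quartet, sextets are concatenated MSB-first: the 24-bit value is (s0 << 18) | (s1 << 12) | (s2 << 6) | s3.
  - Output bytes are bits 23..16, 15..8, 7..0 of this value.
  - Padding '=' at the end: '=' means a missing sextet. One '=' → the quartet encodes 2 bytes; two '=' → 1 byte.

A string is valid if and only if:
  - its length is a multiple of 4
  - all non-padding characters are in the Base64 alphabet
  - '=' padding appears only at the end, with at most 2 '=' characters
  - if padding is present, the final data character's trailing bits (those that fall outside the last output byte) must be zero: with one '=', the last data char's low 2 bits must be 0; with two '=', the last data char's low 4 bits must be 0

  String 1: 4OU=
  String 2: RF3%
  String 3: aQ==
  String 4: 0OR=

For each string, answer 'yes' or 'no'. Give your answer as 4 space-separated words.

String 1: '4OU=' → valid
String 2: 'RF3%' → invalid (bad char(s): ['%'])
String 3: 'aQ==' → valid
String 4: '0OR=' → invalid (bad trailing bits)

Answer: yes no yes no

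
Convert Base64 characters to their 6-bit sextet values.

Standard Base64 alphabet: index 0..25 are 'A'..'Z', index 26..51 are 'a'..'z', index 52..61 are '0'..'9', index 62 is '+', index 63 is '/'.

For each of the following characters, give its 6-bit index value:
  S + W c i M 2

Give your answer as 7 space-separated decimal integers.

'S': A..Z range, ord('S') − ord('A') = 18
'+': index 62
'W': A..Z range, ord('W') − ord('A') = 22
'c': a..z range, 26 + ord('c') − ord('a') = 28
'i': a..z range, 26 + ord('i') − ord('a') = 34
'M': A..Z range, ord('M') − ord('A') = 12
'2': 0..9 range, 52 + ord('2') − ord('0') = 54

Answer: 18 62 22 28 34 12 54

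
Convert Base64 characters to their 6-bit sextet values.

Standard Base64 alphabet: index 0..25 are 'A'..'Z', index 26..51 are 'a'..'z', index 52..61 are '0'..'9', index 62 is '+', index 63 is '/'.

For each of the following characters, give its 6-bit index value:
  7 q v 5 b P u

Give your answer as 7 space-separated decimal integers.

'7': 0..9 range, 52 + ord('7') − ord('0') = 59
'q': a..z range, 26 + ord('q') − ord('a') = 42
'v': a..z range, 26 + ord('v') − ord('a') = 47
'5': 0..9 range, 52 + ord('5') − ord('0') = 57
'b': a..z range, 26 + ord('b') − ord('a') = 27
'P': A..Z range, ord('P') − ord('A') = 15
'u': a..z range, 26 + ord('u') − ord('a') = 46

Answer: 59 42 47 57 27 15 46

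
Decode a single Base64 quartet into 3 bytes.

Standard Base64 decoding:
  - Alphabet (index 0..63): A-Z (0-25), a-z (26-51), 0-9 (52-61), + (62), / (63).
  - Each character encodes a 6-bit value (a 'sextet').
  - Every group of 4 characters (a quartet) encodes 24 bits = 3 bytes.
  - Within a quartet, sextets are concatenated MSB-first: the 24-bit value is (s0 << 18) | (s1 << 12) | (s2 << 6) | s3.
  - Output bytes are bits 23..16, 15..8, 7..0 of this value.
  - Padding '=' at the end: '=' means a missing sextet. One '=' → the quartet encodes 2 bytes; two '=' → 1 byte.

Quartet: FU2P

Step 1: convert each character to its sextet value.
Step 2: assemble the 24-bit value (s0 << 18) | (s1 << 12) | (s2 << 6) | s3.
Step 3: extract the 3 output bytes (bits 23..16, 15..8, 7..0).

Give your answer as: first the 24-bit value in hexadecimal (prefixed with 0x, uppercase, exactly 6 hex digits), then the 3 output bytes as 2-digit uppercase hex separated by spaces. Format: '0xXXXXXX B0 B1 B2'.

Sextets: F=5, U=20, 2=54, P=15
24-bit: (5<<18) | (20<<12) | (54<<6) | 15
      = 0x140000 | 0x014000 | 0x000D80 | 0x00000F
      = 0x154D8F
Bytes: (v>>16)&0xFF=15, (v>>8)&0xFF=4D, v&0xFF=8F

Answer: 0x154D8F 15 4D 8F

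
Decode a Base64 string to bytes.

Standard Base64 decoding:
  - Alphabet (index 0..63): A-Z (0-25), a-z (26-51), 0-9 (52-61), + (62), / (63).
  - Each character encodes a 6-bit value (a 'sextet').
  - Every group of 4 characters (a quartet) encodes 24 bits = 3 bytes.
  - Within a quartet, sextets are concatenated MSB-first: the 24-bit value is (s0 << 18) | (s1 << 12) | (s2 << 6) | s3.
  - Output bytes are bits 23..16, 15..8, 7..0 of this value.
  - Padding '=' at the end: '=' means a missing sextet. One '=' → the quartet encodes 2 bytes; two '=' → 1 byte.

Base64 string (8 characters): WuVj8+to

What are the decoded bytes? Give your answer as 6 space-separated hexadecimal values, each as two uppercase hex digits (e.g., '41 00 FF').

After char 0 ('W'=22): chars_in_quartet=1 acc=0x16 bytes_emitted=0
After char 1 ('u'=46): chars_in_quartet=2 acc=0x5AE bytes_emitted=0
After char 2 ('V'=21): chars_in_quartet=3 acc=0x16B95 bytes_emitted=0
After char 3 ('j'=35): chars_in_quartet=4 acc=0x5AE563 -> emit 5A E5 63, reset; bytes_emitted=3
After char 4 ('8'=60): chars_in_quartet=1 acc=0x3C bytes_emitted=3
After char 5 ('+'=62): chars_in_quartet=2 acc=0xF3E bytes_emitted=3
After char 6 ('t'=45): chars_in_quartet=3 acc=0x3CFAD bytes_emitted=3
After char 7 ('o'=40): chars_in_quartet=4 acc=0xF3EB68 -> emit F3 EB 68, reset; bytes_emitted=6

Answer: 5A E5 63 F3 EB 68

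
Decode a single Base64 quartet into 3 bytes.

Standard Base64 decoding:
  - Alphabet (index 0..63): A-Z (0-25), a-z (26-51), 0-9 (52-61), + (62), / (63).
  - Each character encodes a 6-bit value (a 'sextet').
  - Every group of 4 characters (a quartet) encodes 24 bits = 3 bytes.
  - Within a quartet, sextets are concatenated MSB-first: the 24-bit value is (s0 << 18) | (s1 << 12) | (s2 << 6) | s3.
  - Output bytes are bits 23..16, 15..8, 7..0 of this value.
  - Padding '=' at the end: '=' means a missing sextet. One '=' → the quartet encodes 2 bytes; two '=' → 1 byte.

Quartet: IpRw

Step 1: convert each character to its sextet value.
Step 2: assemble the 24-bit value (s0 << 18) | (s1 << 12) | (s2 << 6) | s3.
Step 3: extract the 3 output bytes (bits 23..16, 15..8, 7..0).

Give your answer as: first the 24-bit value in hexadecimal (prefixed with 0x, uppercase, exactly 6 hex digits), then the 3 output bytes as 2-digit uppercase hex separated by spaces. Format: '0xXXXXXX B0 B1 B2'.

Sextets: I=8, p=41, R=17, w=48
24-bit: (8<<18) | (41<<12) | (17<<6) | 48
      = 0x200000 | 0x029000 | 0x000440 | 0x000030
      = 0x229470
Bytes: (v>>16)&0xFF=22, (v>>8)&0xFF=94, v&0xFF=70

Answer: 0x229470 22 94 70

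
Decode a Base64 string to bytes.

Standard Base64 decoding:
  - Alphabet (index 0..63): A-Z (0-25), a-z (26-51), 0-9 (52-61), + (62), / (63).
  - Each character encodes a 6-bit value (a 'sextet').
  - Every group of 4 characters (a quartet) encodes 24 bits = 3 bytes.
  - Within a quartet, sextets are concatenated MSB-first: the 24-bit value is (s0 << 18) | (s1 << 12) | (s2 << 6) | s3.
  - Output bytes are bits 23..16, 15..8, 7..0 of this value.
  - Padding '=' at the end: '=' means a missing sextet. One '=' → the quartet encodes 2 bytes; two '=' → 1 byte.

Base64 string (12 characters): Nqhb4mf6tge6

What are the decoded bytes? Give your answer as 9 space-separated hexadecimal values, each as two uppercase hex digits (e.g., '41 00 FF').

Answer: 36 A8 5B E2 67 FA B6 07 BA

Derivation:
After char 0 ('N'=13): chars_in_quartet=1 acc=0xD bytes_emitted=0
After char 1 ('q'=42): chars_in_quartet=2 acc=0x36A bytes_emitted=0
After char 2 ('h'=33): chars_in_quartet=3 acc=0xDAA1 bytes_emitted=0
After char 3 ('b'=27): chars_in_quartet=4 acc=0x36A85B -> emit 36 A8 5B, reset; bytes_emitted=3
After char 4 ('4'=56): chars_in_quartet=1 acc=0x38 bytes_emitted=3
After char 5 ('m'=38): chars_in_quartet=2 acc=0xE26 bytes_emitted=3
After char 6 ('f'=31): chars_in_quartet=3 acc=0x3899F bytes_emitted=3
After char 7 ('6'=58): chars_in_quartet=4 acc=0xE267FA -> emit E2 67 FA, reset; bytes_emitted=6
After char 8 ('t'=45): chars_in_quartet=1 acc=0x2D bytes_emitted=6
After char 9 ('g'=32): chars_in_quartet=2 acc=0xB60 bytes_emitted=6
After char 10 ('e'=30): chars_in_quartet=3 acc=0x2D81E bytes_emitted=6
After char 11 ('6'=58): chars_in_quartet=4 acc=0xB607BA -> emit B6 07 BA, reset; bytes_emitted=9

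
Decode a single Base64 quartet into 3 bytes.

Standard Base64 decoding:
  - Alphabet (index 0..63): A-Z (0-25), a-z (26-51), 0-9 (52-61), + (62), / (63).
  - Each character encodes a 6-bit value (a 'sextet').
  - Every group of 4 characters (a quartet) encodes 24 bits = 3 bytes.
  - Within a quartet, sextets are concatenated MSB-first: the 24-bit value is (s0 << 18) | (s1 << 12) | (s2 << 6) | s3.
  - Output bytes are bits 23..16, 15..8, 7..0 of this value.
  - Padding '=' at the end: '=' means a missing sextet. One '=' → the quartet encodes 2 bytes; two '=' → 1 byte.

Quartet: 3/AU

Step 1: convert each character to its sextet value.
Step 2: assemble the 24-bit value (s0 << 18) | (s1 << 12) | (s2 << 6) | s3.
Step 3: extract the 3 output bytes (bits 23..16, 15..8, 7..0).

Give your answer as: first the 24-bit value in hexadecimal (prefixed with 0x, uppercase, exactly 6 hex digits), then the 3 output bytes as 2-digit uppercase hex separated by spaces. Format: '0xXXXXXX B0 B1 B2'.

Answer: 0xDFF014 DF F0 14

Derivation:
Sextets: 3=55, /=63, A=0, U=20
24-bit: (55<<18) | (63<<12) | (0<<6) | 20
      = 0xDC0000 | 0x03F000 | 0x000000 | 0x000014
      = 0xDFF014
Bytes: (v>>16)&0xFF=DF, (v>>8)&0xFF=F0, v&0xFF=14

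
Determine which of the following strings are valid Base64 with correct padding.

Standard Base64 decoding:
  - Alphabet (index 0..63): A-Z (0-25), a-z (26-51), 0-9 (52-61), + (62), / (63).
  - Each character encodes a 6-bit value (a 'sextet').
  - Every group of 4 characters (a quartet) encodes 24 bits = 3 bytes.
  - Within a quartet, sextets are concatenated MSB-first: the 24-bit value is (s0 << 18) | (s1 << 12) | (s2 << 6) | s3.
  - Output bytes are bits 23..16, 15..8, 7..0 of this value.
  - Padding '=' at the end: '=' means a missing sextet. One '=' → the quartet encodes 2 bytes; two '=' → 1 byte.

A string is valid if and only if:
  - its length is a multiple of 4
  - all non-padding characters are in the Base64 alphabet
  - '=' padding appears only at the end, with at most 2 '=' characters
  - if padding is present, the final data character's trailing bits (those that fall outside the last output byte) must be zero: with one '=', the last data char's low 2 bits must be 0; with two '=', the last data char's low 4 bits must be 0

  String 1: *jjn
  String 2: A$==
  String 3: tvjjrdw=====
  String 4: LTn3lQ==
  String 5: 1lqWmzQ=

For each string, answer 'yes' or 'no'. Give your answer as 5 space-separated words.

Answer: no no no yes yes

Derivation:
String 1: '*jjn' → invalid (bad char(s): ['*'])
String 2: 'A$==' → invalid (bad char(s): ['$'])
String 3: 'tvjjrdw=====' → invalid (5 pad chars (max 2))
String 4: 'LTn3lQ==' → valid
String 5: '1lqWmzQ=' → valid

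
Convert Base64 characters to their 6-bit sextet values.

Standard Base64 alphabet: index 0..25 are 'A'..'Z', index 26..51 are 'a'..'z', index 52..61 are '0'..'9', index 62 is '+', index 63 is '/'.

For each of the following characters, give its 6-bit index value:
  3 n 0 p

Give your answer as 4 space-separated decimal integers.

'3': 0..9 range, 52 + ord('3') − ord('0') = 55
'n': a..z range, 26 + ord('n') − ord('a') = 39
'0': 0..9 range, 52 + ord('0') − ord('0') = 52
'p': a..z range, 26 + ord('p') − ord('a') = 41

Answer: 55 39 52 41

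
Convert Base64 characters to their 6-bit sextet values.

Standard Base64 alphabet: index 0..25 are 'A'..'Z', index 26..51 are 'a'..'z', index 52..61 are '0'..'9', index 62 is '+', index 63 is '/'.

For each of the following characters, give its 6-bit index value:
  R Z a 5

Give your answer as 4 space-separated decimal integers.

'R': A..Z range, ord('R') − ord('A') = 17
'Z': A..Z range, ord('Z') − ord('A') = 25
'a': a..z range, 26 + ord('a') − ord('a') = 26
'5': 0..9 range, 52 + ord('5') − ord('0') = 57

Answer: 17 25 26 57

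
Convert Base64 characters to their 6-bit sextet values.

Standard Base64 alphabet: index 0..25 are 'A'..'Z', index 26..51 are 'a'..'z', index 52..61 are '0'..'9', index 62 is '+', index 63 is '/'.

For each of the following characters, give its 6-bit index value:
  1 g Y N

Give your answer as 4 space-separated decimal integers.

'1': 0..9 range, 52 + ord('1') − ord('0') = 53
'g': a..z range, 26 + ord('g') − ord('a') = 32
'Y': A..Z range, ord('Y') − ord('A') = 24
'N': A..Z range, ord('N') − ord('A') = 13

Answer: 53 32 24 13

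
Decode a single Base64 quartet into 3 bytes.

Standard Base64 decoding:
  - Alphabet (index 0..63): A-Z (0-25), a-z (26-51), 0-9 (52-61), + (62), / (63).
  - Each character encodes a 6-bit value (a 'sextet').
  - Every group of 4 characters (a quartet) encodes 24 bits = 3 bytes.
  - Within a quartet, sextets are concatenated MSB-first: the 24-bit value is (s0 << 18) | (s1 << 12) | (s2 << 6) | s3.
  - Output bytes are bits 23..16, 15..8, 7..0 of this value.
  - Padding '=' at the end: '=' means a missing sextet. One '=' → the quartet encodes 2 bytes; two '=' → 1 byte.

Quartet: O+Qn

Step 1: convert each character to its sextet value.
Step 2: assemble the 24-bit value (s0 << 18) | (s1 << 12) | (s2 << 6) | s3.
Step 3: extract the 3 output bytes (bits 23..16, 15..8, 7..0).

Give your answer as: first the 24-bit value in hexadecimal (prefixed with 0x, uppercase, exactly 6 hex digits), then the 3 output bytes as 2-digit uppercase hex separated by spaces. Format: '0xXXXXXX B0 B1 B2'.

Sextets: O=14, +=62, Q=16, n=39
24-bit: (14<<18) | (62<<12) | (16<<6) | 39
      = 0x380000 | 0x03E000 | 0x000400 | 0x000027
      = 0x3BE427
Bytes: (v>>16)&0xFF=3B, (v>>8)&0xFF=E4, v&0xFF=27

Answer: 0x3BE427 3B E4 27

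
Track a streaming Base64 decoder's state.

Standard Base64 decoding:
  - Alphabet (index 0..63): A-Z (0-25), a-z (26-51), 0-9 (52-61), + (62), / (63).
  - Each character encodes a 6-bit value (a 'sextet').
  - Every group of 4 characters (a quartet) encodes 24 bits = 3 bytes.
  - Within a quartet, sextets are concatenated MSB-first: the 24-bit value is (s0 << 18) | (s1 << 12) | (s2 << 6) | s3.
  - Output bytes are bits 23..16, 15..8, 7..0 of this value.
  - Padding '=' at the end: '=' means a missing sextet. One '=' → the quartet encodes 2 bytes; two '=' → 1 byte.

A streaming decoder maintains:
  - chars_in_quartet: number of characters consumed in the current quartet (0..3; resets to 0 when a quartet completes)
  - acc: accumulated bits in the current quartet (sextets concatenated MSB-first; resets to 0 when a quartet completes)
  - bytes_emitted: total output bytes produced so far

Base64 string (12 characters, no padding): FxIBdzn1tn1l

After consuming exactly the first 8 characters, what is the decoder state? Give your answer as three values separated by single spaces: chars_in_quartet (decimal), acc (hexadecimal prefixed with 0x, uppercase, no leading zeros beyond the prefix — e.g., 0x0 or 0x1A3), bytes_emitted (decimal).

After char 0 ('F'=5): chars_in_quartet=1 acc=0x5 bytes_emitted=0
After char 1 ('x'=49): chars_in_quartet=2 acc=0x171 bytes_emitted=0
After char 2 ('I'=8): chars_in_quartet=3 acc=0x5C48 bytes_emitted=0
After char 3 ('B'=1): chars_in_quartet=4 acc=0x171201 -> emit 17 12 01, reset; bytes_emitted=3
After char 4 ('d'=29): chars_in_quartet=1 acc=0x1D bytes_emitted=3
After char 5 ('z'=51): chars_in_quartet=2 acc=0x773 bytes_emitted=3
After char 6 ('n'=39): chars_in_quartet=3 acc=0x1DCE7 bytes_emitted=3
After char 7 ('1'=53): chars_in_quartet=4 acc=0x7739F5 -> emit 77 39 F5, reset; bytes_emitted=6

Answer: 0 0x0 6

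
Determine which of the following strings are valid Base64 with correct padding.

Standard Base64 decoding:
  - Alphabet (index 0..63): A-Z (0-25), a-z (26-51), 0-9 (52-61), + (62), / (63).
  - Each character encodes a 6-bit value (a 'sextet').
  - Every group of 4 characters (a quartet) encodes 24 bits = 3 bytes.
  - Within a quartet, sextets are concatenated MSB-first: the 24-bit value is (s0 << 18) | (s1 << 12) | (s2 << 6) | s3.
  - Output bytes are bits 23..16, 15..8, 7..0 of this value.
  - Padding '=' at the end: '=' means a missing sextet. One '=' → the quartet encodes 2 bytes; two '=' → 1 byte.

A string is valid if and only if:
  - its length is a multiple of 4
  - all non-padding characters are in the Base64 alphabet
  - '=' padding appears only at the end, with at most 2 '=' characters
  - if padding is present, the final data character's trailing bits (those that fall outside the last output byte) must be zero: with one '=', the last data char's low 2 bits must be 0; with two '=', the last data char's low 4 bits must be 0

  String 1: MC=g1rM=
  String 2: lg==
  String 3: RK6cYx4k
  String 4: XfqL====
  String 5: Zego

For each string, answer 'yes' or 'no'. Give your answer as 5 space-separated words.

Answer: no yes yes no yes

Derivation:
String 1: 'MC=g1rM=' → invalid (bad char(s): ['=']; '=' in middle)
String 2: 'lg==' → valid
String 3: 'RK6cYx4k' → valid
String 4: 'XfqL====' → invalid (4 pad chars (max 2))
String 5: 'Zego' → valid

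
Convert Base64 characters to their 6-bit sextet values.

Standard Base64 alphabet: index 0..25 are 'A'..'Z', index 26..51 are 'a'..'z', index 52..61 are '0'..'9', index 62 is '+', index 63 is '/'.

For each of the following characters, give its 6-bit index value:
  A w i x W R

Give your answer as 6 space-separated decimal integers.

Answer: 0 48 34 49 22 17

Derivation:
'A': A..Z range, ord('A') − ord('A') = 0
'w': a..z range, 26 + ord('w') − ord('a') = 48
'i': a..z range, 26 + ord('i') − ord('a') = 34
'x': a..z range, 26 + ord('x') − ord('a') = 49
'W': A..Z range, ord('W') − ord('A') = 22
'R': A..Z range, ord('R') − ord('A') = 17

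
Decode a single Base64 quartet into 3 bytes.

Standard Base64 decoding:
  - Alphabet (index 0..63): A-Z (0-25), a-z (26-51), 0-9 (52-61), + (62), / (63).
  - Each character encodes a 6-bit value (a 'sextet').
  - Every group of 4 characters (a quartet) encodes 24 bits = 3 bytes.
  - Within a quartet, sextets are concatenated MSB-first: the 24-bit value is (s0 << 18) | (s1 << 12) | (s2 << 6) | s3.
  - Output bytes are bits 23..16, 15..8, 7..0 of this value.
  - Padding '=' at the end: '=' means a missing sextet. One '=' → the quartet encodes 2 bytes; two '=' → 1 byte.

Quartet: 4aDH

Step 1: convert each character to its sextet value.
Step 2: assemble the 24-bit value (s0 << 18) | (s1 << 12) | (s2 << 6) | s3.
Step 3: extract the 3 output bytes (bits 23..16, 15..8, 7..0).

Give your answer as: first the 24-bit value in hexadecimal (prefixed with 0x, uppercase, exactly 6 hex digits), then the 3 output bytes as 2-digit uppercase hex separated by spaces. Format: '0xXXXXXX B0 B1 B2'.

Sextets: 4=56, a=26, D=3, H=7
24-bit: (56<<18) | (26<<12) | (3<<6) | 7
      = 0xE00000 | 0x01A000 | 0x0000C0 | 0x000007
      = 0xE1A0C7
Bytes: (v>>16)&0xFF=E1, (v>>8)&0xFF=A0, v&0xFF=C7

Answer: 0xE1A0C7 E1 A0 C7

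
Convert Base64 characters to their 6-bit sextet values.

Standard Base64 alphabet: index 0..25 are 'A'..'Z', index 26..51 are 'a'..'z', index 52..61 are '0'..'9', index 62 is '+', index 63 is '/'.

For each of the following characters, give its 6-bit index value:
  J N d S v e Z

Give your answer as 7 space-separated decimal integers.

Answer: 9 13 29 18 47 30 25

Derivation:
'J': A..Z range, ord('J') − ord('A') = 9
'N': A..Z range, ord('N') − ord('A') = 13
'd': a..z range, 26 + ord('d') − ord('a') = 29
'S': A..Z range, ord('S') − ord('A') = 18
'v': a..z range, 26 + ord('v') − ord('a') = 47
'e': a..z range, 26 + ord('e') − ord('a') = 30
'Z': A..Z range, ord('Z') − ord('A') = 25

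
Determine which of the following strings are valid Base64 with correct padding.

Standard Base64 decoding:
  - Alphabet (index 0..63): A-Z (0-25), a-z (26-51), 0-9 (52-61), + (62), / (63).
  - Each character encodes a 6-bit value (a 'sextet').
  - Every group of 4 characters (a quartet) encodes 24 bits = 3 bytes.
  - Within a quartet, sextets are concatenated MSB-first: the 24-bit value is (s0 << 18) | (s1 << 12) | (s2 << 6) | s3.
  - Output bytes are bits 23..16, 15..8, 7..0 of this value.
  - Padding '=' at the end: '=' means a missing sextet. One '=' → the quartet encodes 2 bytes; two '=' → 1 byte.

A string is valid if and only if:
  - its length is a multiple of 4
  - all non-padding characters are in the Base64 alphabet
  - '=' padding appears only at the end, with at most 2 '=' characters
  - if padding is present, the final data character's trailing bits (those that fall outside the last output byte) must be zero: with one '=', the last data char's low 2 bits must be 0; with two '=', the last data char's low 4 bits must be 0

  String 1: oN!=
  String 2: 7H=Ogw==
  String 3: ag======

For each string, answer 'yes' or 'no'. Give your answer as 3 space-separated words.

Answer: no no no

Derivation:
String 1: 'oN!=' → invalid (bad char(s): ['!'])
String 2: '7H=Ogw==' → invalid (bad char(s): ['=']; '=' in middle)
String 3: 'ag======' → invalid (6 pad chars (max 2))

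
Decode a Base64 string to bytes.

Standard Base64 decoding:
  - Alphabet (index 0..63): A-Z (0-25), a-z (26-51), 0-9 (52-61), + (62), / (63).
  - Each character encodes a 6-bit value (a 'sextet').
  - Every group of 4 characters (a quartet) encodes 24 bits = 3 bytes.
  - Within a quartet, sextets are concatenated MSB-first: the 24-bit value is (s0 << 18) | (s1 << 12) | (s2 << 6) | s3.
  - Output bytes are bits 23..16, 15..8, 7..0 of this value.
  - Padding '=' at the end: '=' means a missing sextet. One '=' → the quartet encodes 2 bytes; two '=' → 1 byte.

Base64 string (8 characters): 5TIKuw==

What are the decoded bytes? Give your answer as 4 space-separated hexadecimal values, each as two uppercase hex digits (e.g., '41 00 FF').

After char 0 ('5'=57): chars_in_quartet=1 acc=0x39 bytes_emitted=0
After char 1 ('T'=19): chars_in_quartet=2 acc=0xE53 bytes_emitted=0
After char 2 ('I'=8): chars_in_quartet=3 acc=0x394C8 bytes_emitted=0
After char 3 ('K'=10): chars_in_quartet=4 acc=0xE5320A -> emit E5 32 0A, reset; bytes_emitted=3
After char 4 ('u'=46): chars_in_quartet=1 acc=0x2E bytes_emitted=3
After char 5 ('w'=48): chars_in_quartet=2 acc=0xBB0 bytes_emitted=3
Padding '==': partial quartet acc=0xBB0 -> emit BB; bytes_emitted=4

Answer: E5 32 0A BB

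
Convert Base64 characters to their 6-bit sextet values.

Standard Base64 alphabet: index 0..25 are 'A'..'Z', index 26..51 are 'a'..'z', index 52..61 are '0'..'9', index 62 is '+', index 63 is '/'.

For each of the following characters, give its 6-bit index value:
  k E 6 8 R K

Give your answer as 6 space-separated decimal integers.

Answer: 36 4 58 60 17 10

Derivation:
'k': a..z range, 26 + ord('k') − ord('a') = 36
'E': A..Z range, ord('E') − ord('A') = 4
'6': 0..9 range, 52 + ord('6') − ord('0') = 58
'8': 0..9 range, 52 + ord('8') − ord('0') = 60
'R': A..Z range, ord('R') − ord('A') = 17
'K': A..Z range, ord('K') − ord('A') = 10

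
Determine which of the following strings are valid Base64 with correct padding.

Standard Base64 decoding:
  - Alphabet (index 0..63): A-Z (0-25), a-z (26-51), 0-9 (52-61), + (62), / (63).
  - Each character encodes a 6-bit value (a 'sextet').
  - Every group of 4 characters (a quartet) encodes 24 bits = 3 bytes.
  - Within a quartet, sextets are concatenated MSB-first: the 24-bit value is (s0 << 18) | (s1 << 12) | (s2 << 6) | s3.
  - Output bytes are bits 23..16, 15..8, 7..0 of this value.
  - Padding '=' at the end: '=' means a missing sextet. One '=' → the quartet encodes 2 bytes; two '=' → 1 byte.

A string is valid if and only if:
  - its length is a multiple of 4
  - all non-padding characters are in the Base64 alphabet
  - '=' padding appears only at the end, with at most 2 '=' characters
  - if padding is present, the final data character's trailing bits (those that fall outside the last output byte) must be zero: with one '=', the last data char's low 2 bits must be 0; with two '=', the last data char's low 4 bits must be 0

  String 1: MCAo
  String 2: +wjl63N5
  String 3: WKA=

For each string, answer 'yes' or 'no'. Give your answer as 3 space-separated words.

Answer: yes yes yes

Derivation:
String 1: 'MCAo' → valid
String 2: '+wjl63N5' → valid
String 3: 'WKA=' → valid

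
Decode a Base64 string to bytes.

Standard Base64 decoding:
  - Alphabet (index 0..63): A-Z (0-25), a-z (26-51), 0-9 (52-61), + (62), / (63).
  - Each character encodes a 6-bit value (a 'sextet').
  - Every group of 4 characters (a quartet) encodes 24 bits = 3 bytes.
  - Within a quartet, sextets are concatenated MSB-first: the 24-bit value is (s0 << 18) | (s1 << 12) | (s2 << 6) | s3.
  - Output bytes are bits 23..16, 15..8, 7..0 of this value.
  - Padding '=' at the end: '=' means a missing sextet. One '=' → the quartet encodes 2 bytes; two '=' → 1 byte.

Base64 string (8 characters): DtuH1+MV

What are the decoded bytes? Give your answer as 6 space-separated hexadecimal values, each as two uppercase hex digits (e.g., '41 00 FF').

After char 0 ('D'=3): chars_in_quartet=1 acc=0x3 bytes_emitted=0
After char 1 ('t'=45): chars_in_quartet=2 acc=0xED bytes_emitted=0
After char 2 ('u'=46): chars_in_quartet=3 acc=0x3B6E bytes_emitted=0
After char 3 ('H'=7): chars_in_quartet=4 acc=0xEDB87 -> emit 0E DB 87, reset; bytes_emitted=3
After char 4 ('1'=53): chars_in_quartet=1 acc=0x35 bytes_emitted=3
After char 5 ('+'=62): chars_in_quartet=2 acc=0xD7E bytes_emitted=3
After char 6 ('M'=12): chars_in_quartet=3 acc=0x35F8C bytes_emitted=3
After char 7 ('V'=21): chars_in_quartet=4 acc=0xD7E315 -> emit D7 E3 15, reset; bytes_emitted=6

Answer: 0E DB 87 D7 E3 15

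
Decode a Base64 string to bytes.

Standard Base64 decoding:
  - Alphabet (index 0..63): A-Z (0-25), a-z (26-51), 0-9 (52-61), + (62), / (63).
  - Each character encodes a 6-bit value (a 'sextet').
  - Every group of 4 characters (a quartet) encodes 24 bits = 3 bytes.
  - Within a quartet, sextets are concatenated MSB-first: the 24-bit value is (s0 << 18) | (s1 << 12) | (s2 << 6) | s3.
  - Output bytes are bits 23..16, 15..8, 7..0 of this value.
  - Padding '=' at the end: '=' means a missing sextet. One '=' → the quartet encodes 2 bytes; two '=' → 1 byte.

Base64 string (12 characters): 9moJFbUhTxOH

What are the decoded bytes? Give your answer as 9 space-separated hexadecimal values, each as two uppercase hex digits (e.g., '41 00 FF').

Answer: F6 6A 09 15 B5 21 4F 13 87

Derivation:
After char 0 ('9'=61): chars_in_quartet=1 acc=0x3D bytes_emitted=0
After char 1 ('m'=38): chars_in_quartet=2 acc=0xF66 bytes_emitted=0
After char 2 ('o'=40): chars_in_quartet=3 acc=0x3D9A8 bytes_emitted=0
After char 3 ('J'=9): chars_in_quartet=4 acc=0xF66A09 -> emit F6 6A 09, reset; bytes_emitted=3
After char 4 ('F'=5): chars_in_quartet=1 acc=0x5 bytes_emitted=3
After char 5 ('b'=27): chars_in_quartet=2 acc=0x15B bytes_emitted=3
After char 6 ('U'=20): chars_in_quartet=3 acc=0x56D4 bytes_emitted=3
After char 7 ('h'=33): chars_in_quartet=4 acc=0x15B521 -> emit 15 B5 21, reset; bytes_emitted=6
After char 8 ('T'=19): chars_in_quartet=1 acc=0x13 bytes_emitted=6
After char 9 ('x'=49): chars_in_quartet=2 acc=0x4F1 bytes_emitted=6
After char 10 ('O'=14): chars_in_quartet=3 acc=0x13C4E bytes_emitted=6
After char 11 ('H'=7): chars_in_quartet=4 acc=0x4F1387 -> emit 4F 13 87, reset; bytes_emitted=9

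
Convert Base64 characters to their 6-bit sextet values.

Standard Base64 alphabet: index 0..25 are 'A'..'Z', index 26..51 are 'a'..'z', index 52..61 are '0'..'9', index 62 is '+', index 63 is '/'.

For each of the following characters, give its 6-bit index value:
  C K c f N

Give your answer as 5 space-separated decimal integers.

Answer: 2 10 28 31 13

Derivation:
'C': A..Z range, ord('C') − ord('A') = 2
'K': A..Z range, ord('K') − ord('A') = 10
'c': a..z range, 26 + ord('c') − ord('a') = 28
'f': a..z range, 26 + ord('f') − ord('a') = 31
'N': A..Z range, ord('N') − ord('A') = 13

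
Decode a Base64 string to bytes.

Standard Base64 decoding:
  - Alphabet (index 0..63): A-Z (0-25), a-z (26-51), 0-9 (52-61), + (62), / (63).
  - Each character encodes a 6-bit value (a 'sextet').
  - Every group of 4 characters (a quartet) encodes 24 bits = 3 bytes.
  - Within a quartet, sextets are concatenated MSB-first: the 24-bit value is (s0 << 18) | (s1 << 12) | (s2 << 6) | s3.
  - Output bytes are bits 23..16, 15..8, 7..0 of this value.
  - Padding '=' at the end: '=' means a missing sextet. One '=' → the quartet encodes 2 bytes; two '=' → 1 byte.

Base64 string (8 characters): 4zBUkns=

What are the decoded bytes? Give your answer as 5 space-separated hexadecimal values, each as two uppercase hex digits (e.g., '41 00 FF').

After char 0 ('4'=56): chars_in_quartet=1 acc=0x38 bytes_emitted=0
After char 1 ('z'=51): chars_in_quartet=2 acc=0xE33 bytes_emitted=0
After char 2 ('B'=1): chars_in_quartet=3 acc=0x38CC1 bytes_emitted=0
After char 3 ('U'=20): chars_in_quartet=4 acc=0xE33054 -> emit E3 30 54, reset; bytes_emitted=3
After char 4 ('k'=36): chars_in_quartet=1 acc=0x24 bytes_emitted=3
After char 5 ('n'=39): chars_in_quartet=2 acc=0x927 bytes_emitted=3
After char 6 ('s'=44): chars_in_quartet=3 acc=0x249EC bytes_emitted=3
Padding '=': partial quartet acc=0x249EC -> emit 92 7B; bytes_emitted=5

Answer: E3 30 54 92 7B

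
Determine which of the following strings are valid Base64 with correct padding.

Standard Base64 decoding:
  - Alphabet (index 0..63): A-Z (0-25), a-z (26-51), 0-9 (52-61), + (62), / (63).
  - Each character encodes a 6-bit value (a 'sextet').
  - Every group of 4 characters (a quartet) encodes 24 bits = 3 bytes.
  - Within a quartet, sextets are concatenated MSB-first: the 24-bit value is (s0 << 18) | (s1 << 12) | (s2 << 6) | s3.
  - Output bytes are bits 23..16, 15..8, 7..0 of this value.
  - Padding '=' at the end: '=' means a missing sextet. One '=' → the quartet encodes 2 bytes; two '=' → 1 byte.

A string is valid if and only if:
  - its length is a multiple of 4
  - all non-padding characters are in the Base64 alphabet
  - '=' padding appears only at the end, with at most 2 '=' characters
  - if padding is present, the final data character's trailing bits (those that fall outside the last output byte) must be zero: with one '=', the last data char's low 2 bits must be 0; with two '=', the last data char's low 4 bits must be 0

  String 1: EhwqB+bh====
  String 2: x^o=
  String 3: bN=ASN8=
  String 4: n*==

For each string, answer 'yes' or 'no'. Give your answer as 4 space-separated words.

String 1: 'EhwqB+bh====' → invalid (4 pad chars (max 2))
String 2: 'x^o=' → invalid (bad char(s): ['^'])
String 3: 'bN=ASN8=' → invalid (bad char(s): ['=']; '=' in middle)
String 4: 'n*==' → invalid (bad char(s): ['*'])

Answer: no no no no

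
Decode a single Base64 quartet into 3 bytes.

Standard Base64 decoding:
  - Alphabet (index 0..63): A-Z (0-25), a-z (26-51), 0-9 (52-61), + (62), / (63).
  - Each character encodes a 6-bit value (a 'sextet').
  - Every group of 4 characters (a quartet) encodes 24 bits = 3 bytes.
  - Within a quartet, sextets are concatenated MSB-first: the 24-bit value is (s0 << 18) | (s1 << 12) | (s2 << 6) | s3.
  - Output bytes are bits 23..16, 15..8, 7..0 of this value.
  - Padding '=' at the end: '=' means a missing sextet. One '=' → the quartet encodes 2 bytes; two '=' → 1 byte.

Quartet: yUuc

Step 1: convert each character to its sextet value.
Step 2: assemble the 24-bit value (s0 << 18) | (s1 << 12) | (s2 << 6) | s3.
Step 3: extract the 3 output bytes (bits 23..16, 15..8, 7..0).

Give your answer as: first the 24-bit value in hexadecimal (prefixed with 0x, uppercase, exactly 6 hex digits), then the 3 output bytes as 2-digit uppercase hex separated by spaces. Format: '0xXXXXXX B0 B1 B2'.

Sextets: y=50, U=20, u=46, c=28
24-bit: (50<<18) | (20<<12) | (46<<6) | 28
      = 0xC80000 | 0x014000 | 0x000B80 | 0x00001C
      = 0xC94B9C
Bytes: (v>>16)&0xFF=C9, (v>>8)&0xFF=4B, v&0xFF=9C

Answer: 0xC94B9C C9 4B 9C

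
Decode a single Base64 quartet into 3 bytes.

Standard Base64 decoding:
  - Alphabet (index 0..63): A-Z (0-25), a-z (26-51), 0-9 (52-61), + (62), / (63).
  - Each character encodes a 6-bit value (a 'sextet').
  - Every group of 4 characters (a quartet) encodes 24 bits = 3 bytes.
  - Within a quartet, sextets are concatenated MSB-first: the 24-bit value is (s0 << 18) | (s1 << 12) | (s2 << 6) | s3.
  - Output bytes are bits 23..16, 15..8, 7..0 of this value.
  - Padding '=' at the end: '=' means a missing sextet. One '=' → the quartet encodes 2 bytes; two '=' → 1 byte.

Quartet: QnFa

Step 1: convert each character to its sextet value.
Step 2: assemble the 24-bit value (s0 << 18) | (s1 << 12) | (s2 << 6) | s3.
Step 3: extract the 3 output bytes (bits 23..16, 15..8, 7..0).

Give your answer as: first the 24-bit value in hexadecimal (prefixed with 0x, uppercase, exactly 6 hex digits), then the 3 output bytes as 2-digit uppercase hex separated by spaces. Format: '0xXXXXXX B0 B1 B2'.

Sextets: Q=16, n=39, F=5, a=26
24-bit: (16<<18) | (39<<12) | (5<<6) | 26
      = 0x400000 | 0x027000 | 0x000140 | 0x00001A
      = 0x42715A
Bytes: (v>>16)&0xFF=42, (v>>8)&0xFF=71, v&0xFF=5A

Answer: 0x42715A 42 71 5A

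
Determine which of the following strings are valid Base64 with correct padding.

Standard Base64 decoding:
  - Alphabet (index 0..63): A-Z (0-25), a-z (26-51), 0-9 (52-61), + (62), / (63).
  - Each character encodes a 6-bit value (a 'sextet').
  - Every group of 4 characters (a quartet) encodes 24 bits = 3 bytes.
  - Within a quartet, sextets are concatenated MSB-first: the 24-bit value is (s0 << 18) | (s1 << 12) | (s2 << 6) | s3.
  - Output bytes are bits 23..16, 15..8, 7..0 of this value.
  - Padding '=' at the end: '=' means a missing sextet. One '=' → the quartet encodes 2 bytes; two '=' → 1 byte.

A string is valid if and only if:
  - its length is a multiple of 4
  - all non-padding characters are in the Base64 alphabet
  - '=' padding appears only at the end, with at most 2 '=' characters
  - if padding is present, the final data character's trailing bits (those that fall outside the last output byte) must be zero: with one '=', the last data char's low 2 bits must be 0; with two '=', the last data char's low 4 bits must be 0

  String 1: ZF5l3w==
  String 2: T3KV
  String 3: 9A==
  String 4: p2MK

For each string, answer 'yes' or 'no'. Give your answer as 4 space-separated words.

Answer: yes yes yes yes

Derivation:
String 1: 'ZF5l3w==' → valid
String 2: 'T3KV' → valid
String 3: '9A==' → valid
String 4: 'p2MK' → valid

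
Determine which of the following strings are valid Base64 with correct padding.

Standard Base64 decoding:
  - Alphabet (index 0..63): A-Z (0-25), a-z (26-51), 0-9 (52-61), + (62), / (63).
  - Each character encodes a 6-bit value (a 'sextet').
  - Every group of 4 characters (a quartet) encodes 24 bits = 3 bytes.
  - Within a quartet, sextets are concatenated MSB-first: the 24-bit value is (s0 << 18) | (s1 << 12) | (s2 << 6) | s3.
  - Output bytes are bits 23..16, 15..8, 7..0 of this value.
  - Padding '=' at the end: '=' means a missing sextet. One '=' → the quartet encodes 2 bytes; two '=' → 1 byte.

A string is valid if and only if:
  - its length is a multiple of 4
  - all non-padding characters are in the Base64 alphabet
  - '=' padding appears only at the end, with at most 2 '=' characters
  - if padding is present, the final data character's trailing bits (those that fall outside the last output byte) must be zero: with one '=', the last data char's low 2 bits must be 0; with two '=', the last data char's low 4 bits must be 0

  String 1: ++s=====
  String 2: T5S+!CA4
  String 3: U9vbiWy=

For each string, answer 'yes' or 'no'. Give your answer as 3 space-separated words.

Answer: no no no

Derivation:
String 1: '++s=====' → invalid (5 pad chars (max 2))
String 2: 'T5S+!CA4' → invalid (bad char(s): ['!'])
String 3: 'U9vbiWy=' → invalid (bad trailing bits)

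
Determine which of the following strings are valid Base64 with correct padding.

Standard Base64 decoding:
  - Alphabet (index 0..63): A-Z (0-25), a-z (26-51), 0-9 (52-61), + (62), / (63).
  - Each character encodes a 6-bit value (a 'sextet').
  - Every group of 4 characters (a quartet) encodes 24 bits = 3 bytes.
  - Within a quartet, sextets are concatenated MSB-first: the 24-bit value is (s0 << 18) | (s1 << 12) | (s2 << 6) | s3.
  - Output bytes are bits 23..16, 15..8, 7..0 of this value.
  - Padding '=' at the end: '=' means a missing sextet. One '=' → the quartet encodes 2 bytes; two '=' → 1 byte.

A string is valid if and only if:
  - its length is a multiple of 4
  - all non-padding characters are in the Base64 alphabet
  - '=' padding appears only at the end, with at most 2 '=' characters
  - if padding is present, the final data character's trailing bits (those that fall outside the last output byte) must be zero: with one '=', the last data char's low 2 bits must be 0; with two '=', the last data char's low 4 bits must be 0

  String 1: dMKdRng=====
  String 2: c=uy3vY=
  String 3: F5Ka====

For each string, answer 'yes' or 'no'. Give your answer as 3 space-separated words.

Answer: no no no

Derivation:
String 1: 'dMKdRng=====' → invalid (5 pad chars (max 2))
String 2: 'c=uy3vY=' → invalid (bad char(s): ['=']; '=' in middle)
String 3: 'F5Ka====' → invalid (4 pad chars (max 2))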